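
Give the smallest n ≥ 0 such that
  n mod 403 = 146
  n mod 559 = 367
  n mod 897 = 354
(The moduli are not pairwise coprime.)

621975

Combine the congruences pairwise.
gcd(403, 559) = 13 and 13 | (367 − 146), so the pair is consistent; merging gives n ≡ 15460 (mod 17329), where 17329 = lcm(403, 559).
gcd(17329, 897) = 13 and 13 | (354 − 15460), so the pair is consistent; merging gives n ≡ 621975 (mod 1195701), where 1195701 = lcm(17329, 897).
The solution is unique modulo lcm(403, 559, 897) = 1195701.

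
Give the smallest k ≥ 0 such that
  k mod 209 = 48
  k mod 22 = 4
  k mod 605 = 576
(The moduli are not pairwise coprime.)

15096

Combine the congruences pairwise.
gcd(209, 22) = 11 and 11 | (4 − 48), so the pair is consistent; merging gives k ≡ 48 (mod 418), where 418 = lcm(209, 22).
gcd(418, 605) = 11 and 11 | (576 − 48), so the pair is consistent; merging gives k ≡ 15096 (mod 22990), where 22990 = lcm(418, 605).
The solution is unique modulo lcm(209, 22, 605) = 22990.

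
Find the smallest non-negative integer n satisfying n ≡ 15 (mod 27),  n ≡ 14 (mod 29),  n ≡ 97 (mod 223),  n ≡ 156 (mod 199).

The moduli are pairwise coprime; M = 27·29·223·199 = 34747191.
M/27 = 1286933; 1286933 ≡ 5 (mod 27); 5·11 ≡ 1, so inverse 11.
M/29 = 1198179; 1198179 ≡ 15 (mod 29); 15·2 ≡ 1, so inverse 2.
M/223 = 155817; 155817 ≡ 163 (mod 223); 163·26 ≡ 1, so inverse 26.
M/199 = 174609; 174609 ≡ 86 (mod 199); 86·81 ≡ 1, so inverse 81.
n ≡ 15·1286933·11 + 14·1198179·2 + 97·155817·26 + 156·174609·81 = 2845222755.
2845222755 mod 34747191 = 30700284.

30700284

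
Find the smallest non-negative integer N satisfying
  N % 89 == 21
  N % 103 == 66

5628

Combine the congruences pairwise.
From N ≡ 21 (mod 89) write N = 21 + 89t. Substituting into N ≡ 66 (mod 103) gives 89t ≡ 45 (mod 103), and since 89⁻¹ ≡ 22 (mod 103), t ≡ 63. Hence N ≡ 21 + 89·63 = 5628 (mod 9167).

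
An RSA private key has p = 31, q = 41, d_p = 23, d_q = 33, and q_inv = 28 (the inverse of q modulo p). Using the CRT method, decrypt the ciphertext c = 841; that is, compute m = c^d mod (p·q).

374

m₁ = c^(d_p) mod p: c ≡ 4 (mod 31), and 4^23 mod 31 = 2.
m₂ = c^(d_q) mod q: c ≡ 21 (mod 41), and 21^33 mod 41 = 5.
h = q_inv·(m₁ − m₂) mod p = 28·(2 − 5) mod 31 = 9.
m = m₂ + h·q = 5 + 9·41 = 374.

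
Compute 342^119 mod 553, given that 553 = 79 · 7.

202

Mod 79: 342 ≡ 26; by Fermat, exponent reduces to 119 mod 78 = 41; 26^41 ≡ 44 (mod 79).
Mod 7: 342 ≡ 6; by Fermat, exponent reduces to 119 mod 6 = 5; 6^5 ≡ 6 (mod 7).
Combine by CRT: x ≡ 44 (mod 79), x ≡ 6 (mod 7) ⇒ x ≡ 202 (mod 553).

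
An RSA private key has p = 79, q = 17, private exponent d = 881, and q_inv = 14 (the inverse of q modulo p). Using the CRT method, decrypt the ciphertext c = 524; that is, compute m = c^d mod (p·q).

1306

d_p = d mod (p−1) = 881 mod 78 = 23; d_q = d mod (q−1) = 1.
m₁ = c^(d_p) mod p: c ≡ 50 (mod 79), and 50^23 mod 79 = 42.
m₂ = c^(d_q) mod q: c ≡ 14 (mod 17), and 14^1 mod 17 = 14.
h = q_inv·(m₁ − m₂) mod p = 14·(42 − 14) mod 79 = 76.
m = m₂ + h·q = 14 + 76·17 = 1306.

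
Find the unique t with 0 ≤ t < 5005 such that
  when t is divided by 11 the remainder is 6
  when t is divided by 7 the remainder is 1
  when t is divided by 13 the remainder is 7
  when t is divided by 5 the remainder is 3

358

Combine the congruences pairwise.
From t ≡ 6 (mod 11) write t = 6 + 11s. Substituting into t ≡ 1 (mod 7) gives 11s ≡ 2 (mod 7), and since 4⁻¹ ≡ 2 (mod 7), s ≡ 4. Hence t ≡ 6 + 11·4 = 50 (mod 77).
From t ≡ 50 (mod 77) write t = 50 + 77s. Substituting into t ≡ 7 (mod 13) gives 77s ≡ 9 (mod 13), and since 12⁻¹ ≡ 12 (mod 13), s ≡ 4. Hence t ≡ 50 + 77·4 = 358 (mod 1001).
From t ≡ 358 (mod 1001) write t = 358 + 1001s. Substituting into t ≡ 3 (mod 5) gives 1001s ≡ 0 (mod 5), and since 1⁻¹ ≡ 1 (mod 5), s ≡ 0. Hence t ≡ 358 + 1001·0 = 358 (mod 5005).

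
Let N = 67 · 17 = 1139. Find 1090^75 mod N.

161

Mod 67: 1090 ≡ 18; by Fermat, exponent reduces to 75 mod 66 = 9; 18^9 ≡ 27 (mod 67).
Mod 17: 1090 ≡ 2; by Fermat, exponent reduces to 75 mod 16 = 11; 2^11 ≡ 8 (mod 17).
Combine by CRT: x ≡ 27 (mod 67), x ≡ 8 (mod 17) ⇒ x ≡ 161 (mod 1139).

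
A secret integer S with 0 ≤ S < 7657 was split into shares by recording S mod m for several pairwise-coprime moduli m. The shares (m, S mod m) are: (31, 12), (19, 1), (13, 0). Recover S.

6708

The moduli are pairwise coprime; N = 31·19·13 = 7657.
N/31 = 247; 247 ≡ 30 (mod 31); 30·30 ≡ 1, so inverse 30.
N/19 = 403; 403 ≡ 4 (mod 19); 4·5 ≡ 1, so inverse 5.
N/13 = 589; 589 ≡ 4 (mod 13); 4·10 ≡ 1, so inverse 10.
S ≡ 12·247·30 + 1·403·5 + 0·589·10 = 90935.
90935 mod 7657 = 6708.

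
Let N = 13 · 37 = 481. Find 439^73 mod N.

439

Mod 13: 439 ≡ 10; by Fermat, exponent reduces to 73 mod 12 = 1; 10^1 ≡ 10 (mod 13).
Mod 37: 439 ≡ 32; by Fermat, exponent reduces to 73 mod 36 = 1; 32^1 ≡ 32 (mod 37).
Combine by CRT: x ≡ 10 (mod 13), x ≡ 32 (mod 37) ⇒ x ≡ 439 (mod 481).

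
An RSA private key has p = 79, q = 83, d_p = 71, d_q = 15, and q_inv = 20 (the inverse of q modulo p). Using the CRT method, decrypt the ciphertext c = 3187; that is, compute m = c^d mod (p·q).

4201

m₁ = c^(d_p) mod p: c ≡ 27 (mod 79), and 27^71 mod 79 = 14.
m₂ = c^(d_q) mod q: c ≡ 33 (mod 83), and 33^15 mod 83 = 51.
h = q_inv·(m₁ − m₂) mod p = 20·(14 − 51) mod 79 = 50.
m = m₂ + h·q = 51 + 50·83 = 4201.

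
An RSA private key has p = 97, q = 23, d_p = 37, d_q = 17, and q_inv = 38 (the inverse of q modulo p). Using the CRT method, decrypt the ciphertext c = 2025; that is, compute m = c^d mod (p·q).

70

m₁ = c^(d_p) mod p: c ≡ 85 (mod 97), and 85^37 mod 97 = 70.
m₂ = c^(d_q) mod q: c ≡ 1 (mod 23), and 1^17 mod 23 = 1.
h = q_inv·(m₁ − m₂) mod p = 38·(70 − 1) mod 97 = 3.
m = m₂ + h·q = 1 + 3·23 = 70.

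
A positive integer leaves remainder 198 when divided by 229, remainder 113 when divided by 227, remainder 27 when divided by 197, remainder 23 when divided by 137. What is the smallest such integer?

The moduli are pairwise coprime; N = 229·227·197·137 = 1402969187.
N/229 = 6126503; 6126503 ≡ 66 (mod 229); 66·59 ≡ 1, so inverse 59.
N/227 = 6180481; 6180481 ≡ 179 (mod 227); 179·52 ≡ 1, so inverse 52.
N/197 = 7121671; 7121671 ≡ 121 (mod 197); 121·127 ≡ 1, so inverse 127.
N/137 = 10240651; 10240651 ≡ 38 (mod 137); 38·119 ≡ 1, so inverse 119.
m ≡ 198·6126503·59 + 113·6180481·52 + 27·7121671·127 + 23·10240651·119 = 160335186048.
160335186048 mod 1402969187 = 396698730.

396698730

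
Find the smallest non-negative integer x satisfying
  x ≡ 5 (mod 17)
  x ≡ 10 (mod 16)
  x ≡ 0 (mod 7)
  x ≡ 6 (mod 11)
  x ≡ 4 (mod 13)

The moduli are pairwise coprime; N = 17·16·7·11·13 = 272272.
N/17 = 16016; 16016 ≡ 2 (mod 17); 2·9 ≡ 1, so inverse 9.
N/16 = 17017; 17017 ≡ 9 (mod 16); 9·9 ≡ 1, so inverse 9.
N/7 = 38896; 38896 ≡ 4 (mod 7); 4·2 ≡ 1, so inverse 2.
N/11 = 24752; 24752 ≡ 2 (mod 11); 2·6 ≡ 1, so inverse 6.
N/13 = 20944; 20944 ≡ 1 (mod 13), inverse 1.
x ≡ 5·16016·9 + 10·17017·9 + 0·38896·2 + 6·24752·6 + 4·20944·1 = 3227098.
3227098 mod 272272 = 232106.

232106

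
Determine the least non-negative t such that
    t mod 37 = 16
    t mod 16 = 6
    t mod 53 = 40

The moduli are pairwise coprime; N = 37·16·53 = 31376.
N/37 = 848; 848 ≡ 34 (mod 37); 34·12 ≡ 1, so inverse 12.
N/16 = 1961; 1961 ≡ 9 (mod 16); 9·9 ≡ 1, so inverse 9.
N/53 = 592; 592 ≡ 9 (mod 53); 9·6 ≡ 1, so inverse 6.
t ≡ 16·848·12 + 6·1961·9 + 40·592·6 = 410790.
410790 mod 31376 = 2902.

2902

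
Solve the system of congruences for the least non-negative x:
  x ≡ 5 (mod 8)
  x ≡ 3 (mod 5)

From x ≡ 5 (mod 8) write x = 5 + 8t. Substituting into x ≡ 3 (mod 5) gives 8t ≡ 3 (mod 5), and since 3⁻¹ ≡ 2 (mod 5), t ≡ 1. Hence x ≡ 5 + 8·1 = 13 (mod 40).

13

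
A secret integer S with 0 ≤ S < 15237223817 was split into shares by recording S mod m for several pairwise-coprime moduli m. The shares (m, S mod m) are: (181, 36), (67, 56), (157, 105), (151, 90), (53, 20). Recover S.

302204695

The moduli are pairwise coprime; N = 181·67·157·151·53 = 15237223817.
N/181 = 84183557; 84183557 ≡ 95 (mod 181); 95·141 ≡ 1, so inverse 141.
N/67 = 227421251; 227421251 ≡ 2 (mod 67); 2·34 ≡ 1, so inverse 34.
N/157 = 97052381; 97052381 ≡ 5 (mod 157); 5·63 ≡ 1, so inverse 63.
N/151 = 100908767; 100908767 ≡ 148 (mod 151); 148·50 ≡ 1, so inverse 50.
N/53 = 287494789; 287494789 ≡ 52 (mod 53); 52·52 ≡ 1, so inverse 52.
S ≡ 36·84183557·141 + 56·227421251·34 + 105·97052381·63 + 90·100908767·50 + 20·287494789·52 = 2255411329611.
2255411329611 mod 15237223817 = 302204695.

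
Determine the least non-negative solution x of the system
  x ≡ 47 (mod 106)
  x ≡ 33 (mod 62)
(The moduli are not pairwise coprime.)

1955

Combine the congruences pairwise.
gcd(106, 62) = 2 and 2 | (33 − 47), so the pair is consistent; merging gives x ≡ 1955 (mod 3286), where 3286 = lcm(106, 62).
The solution is unique modulo lcm(106, 62) = 3286.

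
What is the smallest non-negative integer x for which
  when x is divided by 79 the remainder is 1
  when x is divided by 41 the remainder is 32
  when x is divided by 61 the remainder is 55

62885

From x ≡ 1 (mod 79) write x = 1 + 79t. Substituting into x ≡ 32 (mod 41) gives 79t ≡ 31 (mod 41), and since 38⁻¹ ≡ 27 (mod 41), t ≡ 17. Hence x ≡ 1 + 79·17 = 1344 (mod 3239).
From x ≡ 1344 (mod 3239) write x = 1344 + 3239t. Substituting into x ≡ 55 (mod 61) gives 3239t ≡ 53 (mod 61), and since 6⁻¹ ≡ 51 (mod 61), t ≡ 19. Hence x ≡ 1344 + 3239·19 = 62885 (mod 197579).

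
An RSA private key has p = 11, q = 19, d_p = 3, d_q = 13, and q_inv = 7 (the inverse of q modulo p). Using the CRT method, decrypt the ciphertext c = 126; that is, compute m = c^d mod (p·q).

m₁ = c^(d_p) mod p: c ≡ 5 (mod 11), and 5^3 mod 11 = 4.
m₂ = c^(d_q) mod q: c ≡ 12 (mod 19), and 12^13 mod 19 = 12.
h = q_inv·(m₁ − m₂) mod p = 7·(4 − 12) mod 11 = 10.
m = m₂ + h·q = 12 + 10·19 = 202.

202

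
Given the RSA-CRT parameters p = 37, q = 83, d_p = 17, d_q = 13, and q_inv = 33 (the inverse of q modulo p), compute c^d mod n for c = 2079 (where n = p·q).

127

m₁ = c^(d_p) mod p: c ≡ 7 (mod 37), and 7^17 mod 37 = 16.
m₂ = c^(d_q) mod q: c ≡ 4 (mod 83), and 4^13 mod 83 = 44.
h = q_inv·(m₁ − m₂) mod p = 33·(16 − 44) mod 37 = 1.
m = m₂ + h·q = 44 + 1·83 = 127.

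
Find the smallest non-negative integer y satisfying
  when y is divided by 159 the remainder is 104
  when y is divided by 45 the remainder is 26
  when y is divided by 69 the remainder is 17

49076

Combine the congruences pairwise.
gcd(159, 45) = 3 and 3 | (26 − 104), so the pair is consistent; merging gives y ≡ 1376 (mod 2385), where 2385 = lcm(159, 45).
gcd(2385, 69) = 3 and 3 | (17 − 1376), so the pair is consistent; merging gives y ≡ 49076 (mod 54855), where 54855 = lcm(2385, 69).
The solution is unique modulo lcm(159, 45, 69) = 54855.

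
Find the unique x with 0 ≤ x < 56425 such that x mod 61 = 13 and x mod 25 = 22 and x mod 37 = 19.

From x ≡ 13 (mod 61) write x = 13 + 61t. Substituting into x ≡ 22 (mod 25) gives 61t ≡ 9 (mod 25), and since 11⁻¹ ≡ 16 (mod 25), t ≡ 19. Hence x ≡ 13 + 61·19 = 1172 (mod 1525).
From x ≡ 1172 (mod 1525) write x = 1172 + 1525t. Substituting into x ≡ 19 (mod 37) gives 1525t ≡ 31 (mod 37), and since 8⁻¹ ≡ 14 (mod 37), t ≡ 27. Hence x ≡ 1172 + 1525·27 = 42347 (mod 56425).

42347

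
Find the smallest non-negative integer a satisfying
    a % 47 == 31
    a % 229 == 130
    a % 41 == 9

The moduli are pairwise coprime; N = 47·229·41 = 441283.
N/47 = 9389; 9389 ≡ 36 (mod 47); 36·17 ≡ 1, so inverse 17.
N/229 = 1927; 1927 ≡ 95 (mod 229); 95·135 ≡ 1, so inverse 135.
N/41 = 10763; 10763 ≡ 21 (mod 41); 21·2 ≡ 1, so inverse 2.
a ≡ 31·9389·17 + 130·1927·135 + 9·10763·2 = 38960587.
38960587 mod 441283 = 127683.

127683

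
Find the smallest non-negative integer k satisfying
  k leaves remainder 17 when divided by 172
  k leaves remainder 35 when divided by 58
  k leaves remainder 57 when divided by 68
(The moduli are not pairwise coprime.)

3457

gcd(172, 58) = 2 and 2 | (35 − 17), so the pair is consistent; merging gives k ≡ 3457 (mod 4988), where 4988 = lcm(172, 58).
gcd(4988, 68) = 4 and 4 | (57 − 3457), so the pair is consistent; merging gives k ≡ 3457 (mod 84796), where 84796 = lcm(4988, 68).
The solution is unique modulo lcm(172, 58, 68) = 84796.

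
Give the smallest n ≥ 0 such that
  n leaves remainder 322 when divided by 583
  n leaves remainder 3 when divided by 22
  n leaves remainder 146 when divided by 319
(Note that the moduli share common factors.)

5569

gcd(583, 22) = 11 and 11 | (3 − 322), so the pair is consistent; merging gives n ≡ 905 (mod 1166), where 1166 = lcm(583, 22).
gcd(1166, 319) = 11 and 11 | (146 − 905), so the pair is consistent; merging gives n ≡ 5569 (mod 33814), where 33814 = lcm(1166, 319).
The solution is unique modulo lcm(583, 22, 319) = 33814.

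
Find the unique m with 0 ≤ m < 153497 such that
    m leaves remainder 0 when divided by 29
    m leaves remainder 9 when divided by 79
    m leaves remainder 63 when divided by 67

55941

The moduli are pairwise coprime; N = 29·79·67 = 153497.
N/29 = 5293; 5293 ≡ 15 (mod 29); 15·2 ≡ 1, so inverse 2.
N/79 = 1943; 1943 ≡ 47 (mod 79); 47·37 ≡ 1, so inverse 37.
N/67 = 2291; 2291 ≡ 13 (mod 67); 13·31 ≡ 1, so inverse 31.
m ≡ 0·5293·2 + 9·1943·37 + 63·2291·31 = 5121342.
5121342 mod 153497 = 55941.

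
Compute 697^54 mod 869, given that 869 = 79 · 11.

Mod 79: 697 ≡ 65; 65^54 ≡ 38 (mod 79).
Mod 11: 697 ≡ 4; by Fermat, exponent reduces to 54 mod 10 = 4; 4^4 ≡ 3 (mod 11).
Combine by CRT: x ≡ 38 (mod 79), x ≡ 3 (mod 11) ⇒ x ≡ 828 (mod 869).

828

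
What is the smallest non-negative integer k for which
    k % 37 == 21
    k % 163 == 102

428

From k ≡ 21 (mod 37) write k = 21 + 37t. Substituting into k ≡ 102 (mod 163) gives 37t ≡ 81 (mod 163), and since 37⁻¹ ≡ 141 (mod 163), t ≡ 11. Hence k ≡ 21 + 37·11 = 428 (mod 6031).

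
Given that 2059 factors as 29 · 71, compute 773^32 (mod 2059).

1155

Mod 29: 773 ≡ 19; by Fermat, exponent reduces to 32 mod 28 = 4; 19^4 ≡ 24 (mod 29).
Mod 71: 773 ≡ 63; 63^32 ≡ 19 (mod 71).
Combine by CRT: x ≡ 24 (mod 29), x ≡ 19 (mod 71) ⇒ x ≡ 1155 (mod 2059).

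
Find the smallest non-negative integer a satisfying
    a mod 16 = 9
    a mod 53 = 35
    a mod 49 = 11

The moduli are pairwise coprime; N = 16·53·49 = 41552.
N/16 = 2597; 2597 ≡ 5 (mod 16); 5·13 ≡ 1, so inverse 13.
N/53 = 784; 784 ≡ 42 (mod 53); 42·24 ≡ 1, so inverse 24.
N/49 = 848; 848 ≡ 15 (mod 49); 15·36 ≡ 1, so inverse 36.
a ≡ 9·2597·13 + 35·784·24 + 11·848·36 = 1298217.
1298217 mod 41552 = 10105.

10105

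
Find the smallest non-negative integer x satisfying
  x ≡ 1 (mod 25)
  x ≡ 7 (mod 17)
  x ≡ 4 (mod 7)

2251

The moduli are pairwise coprime; N = 25·17·7 = 2975.
N/25 = 119; 119 ≡ 19 (mod 25); 19·4 ≡ 1, so inverse 4.
N/17 = 175; 175 ≡ 5 (mod 17); 5·7 ≡ 1, so inverse 7.
N/7 = 425; 425 ≡ 5 (mod 7); 5·3 ≡ 1, so inverse 3.
x ≡ 1·119·4 + 7·175·7 + 4·425·3 = 14151.
14151 mod 2975 = 2251.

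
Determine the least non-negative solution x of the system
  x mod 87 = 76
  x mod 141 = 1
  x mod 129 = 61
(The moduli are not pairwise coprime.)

24958

Combine the congruences pairwise.
gcd(87, 141) = 3 and 3 | (1 − 76), so the pair is consistent; merging gives x ≡ 424 (mod 4089), where 4089 = lcm(87, 141).
gcd(4089, 129) = 3 and 3 | (61 − 424), so the pair is consistent; merging gives x ≡ 24958 (mod 175827), where 175827 = lcm(4089, 129).
The solution is unique modulo lcm(87, 141, 129) = 175827.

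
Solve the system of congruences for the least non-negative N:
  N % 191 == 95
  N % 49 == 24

4679

From N ≡ 95 (mod 191) write N = 95 + 191t. Substituting into N ≡ 24 (mod 49) gives 191t ≡ 27 (mod 49), and since 44⁻¹ ≡ 39 (mod 49), t ≡ 24. Hence N ≡ 95 + 191·24 = 4679 (mod 9359).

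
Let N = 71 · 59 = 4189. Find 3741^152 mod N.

Mod 71: 3741 ≡ 49; by Fermat, exponent reduces to 152 mod 70 = 12; 49^12 ≡ 16 (mod 71).
Mod 59: 3741 ≡ 24; by Fermat, exponent reduces to 152 mod 58 = 36; 24^36 ≡ 12 (mod 59).
Combine by CRT: x ≡ 16 (mod 71), x ≡ 12 (mod 59) ⇒ x ≡ 2785 (mod 4189).

2785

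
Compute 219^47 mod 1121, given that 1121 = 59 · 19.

850

Mod 59: 219 ≡ 42; 42^47 ≡ 24 (mod 59).
Mod 19: 219 ≡ 10; by Fermat, exponent reduces to 47 mod 18 = 11; 10^11 ≡ 14 (mod 19).
Combine by CRT: x ≡ 24 (mod 59), x ≡ 14 (mod 19) ⇒ x ≡ 850 (mod 1121).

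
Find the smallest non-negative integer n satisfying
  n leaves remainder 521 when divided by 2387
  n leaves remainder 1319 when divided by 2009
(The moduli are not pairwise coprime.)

81679

gcd(2387, 2009) = 7 and 7 | (1319 − 521), so the pair is consistent; merging gives n ≡ 81679 (mod 685069), where 685069 = lcm(2387, 2009).
The solution is unique modulo lcm(2387, 2009) = 685069.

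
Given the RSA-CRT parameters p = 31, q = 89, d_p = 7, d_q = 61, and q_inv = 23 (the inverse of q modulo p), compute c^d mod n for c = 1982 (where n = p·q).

1546

m₁ = c^(d_p) mod p: c ≡ 29 (mod 31), and 29^7 mod 31 = 27.
m₂ = c^(d_q) mod q: c ≡ 24 (mod 89), and 24^61 mod 89 = 33.
h = q_inv·(m₁ − m₂) mod p = 23·(27 − 33) mod 31 = 17.
m = m₂ + h·q = 33 + 17·89 = 1546.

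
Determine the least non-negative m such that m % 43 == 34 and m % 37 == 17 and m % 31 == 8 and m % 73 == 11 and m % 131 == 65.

The moduli are pairwise coprime; N = 43·37·31·73·131 = 471656723.
N/43 = 10968761; 10968761 ≡ 20 (mod 43); 20·28 ≡ 1, so inverse 28.
N/37 = 12747479; 12747479 ≡ 17 (mod 37); 17·24 ≡ 1, so inverse 24.
N/31 = 15214733; 15214733 ≡ 26 (mod 31); 26·6 ≡ 1, so inverse 6.
N/73 = 6461051; 6461051 ≡ 40 (mod 73); 40·42 ≡ 1, so inverse 42.
N/131 = 3600433; 3600433 ≡ 29 (mod 131); 29·122 ≡ 1, so inverse 122.
m ≡ 34·10968761·28 + 17·12747479·24 + 8·15214733·6 + 11·6461051·42 + 65·3600433·122 = 47909978340.
47909978340 mod 471656723 = 272649317.

272649317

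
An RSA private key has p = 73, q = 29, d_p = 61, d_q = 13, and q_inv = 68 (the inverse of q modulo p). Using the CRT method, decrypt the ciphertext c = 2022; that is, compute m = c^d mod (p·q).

533

m₁ = c^(d_p) mod p: c ≡ 51 (mod 73), and 51^61 mod 73 = 22.
m₂ = c^(d_q) mod q: c ≡ 21 (mod 29), and 21^13 mod 29 = 11.
h = q_inv·(m₁ − m₂) mod p = 68·(22 − 11) mod 73 = 18.
m = m₂ + h·q = 11 + 18·29 = 533.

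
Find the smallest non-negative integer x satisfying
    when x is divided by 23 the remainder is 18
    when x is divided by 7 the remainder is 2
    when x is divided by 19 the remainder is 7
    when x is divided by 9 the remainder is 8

The moduli are pairwise coprime; N = 23·7·19·9 = 27531.
N/23 = 1197; 1197 ≡ 1 (mod 23), inverse 1.
N/7 = 3933; 3933 ≡ 6 (mod 7); 6·6 ≡ 1, so inverse 6.
N/19 = 1449; 1449 ≡ 5 (mod 19); 5·4 ≡ 1, so inverse 4.
N/9 = 3059; 3059 ≡ 8 (mod 9); 8·8 ≡ 1, so inverse 8.
x ≡ 18·1197·1 + 2·3933·6 + 7·1449·4 + 8·3059·8 = 305090.
305090 mod 27531 = 2249.

2249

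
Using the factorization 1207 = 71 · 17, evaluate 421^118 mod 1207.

764

Mod 71: 421 ≡ 66; by Fermat, exponent reduces to 118 mod 70 = 48; 66^48 ≡ 54 (mod 71).
Mod 17: 421 ≡ 13; by Fermat, exponent reduces to 118 mod 16 = 6; 13^6 ≡ 16 (mod 17).
Combine by CRT: x ≡ 54 (mod 71), x ≡ 16 (mod 17) ⇒ x ≡ 764 (mod 1207).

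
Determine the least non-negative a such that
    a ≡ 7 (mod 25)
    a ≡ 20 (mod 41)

From a ≡ 7 (mod 25) write a = 7 + 25t. Substituting into a ≡ 20 (mod 41) gives 25t ≡ 13 (mod 41), and since 25⁻¹ ≡ 23 (mod 41), t ≡ 12. Hence a ≡ 7 + 25·12 = 307 (mod 1025).

307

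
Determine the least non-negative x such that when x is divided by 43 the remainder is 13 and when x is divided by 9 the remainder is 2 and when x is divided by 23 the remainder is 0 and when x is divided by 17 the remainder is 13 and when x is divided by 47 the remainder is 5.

6992759

Combine the congruences pairwise.
From x ≡ 13 (mod 43) write x = 13 + 43t. Substituting into x ≡ 2 (mod 9) gives 43t ≡ 7 (mod 9), and since 7⁻¹ ≡ 4 (mod 9), t ≡ 1. Hence x ≡ 13 + 43·1 = 56 (mod 387).
From x ≡ 56 (mod 387) write x = 56 + 387t. Substituting into x ≡ 0 (mod 23) gives 387t ≡ 13 (mod 23), and since 19⁻¹ ≡ 17 (mod 23), t ≡ 14. Hence x ≡ 56 + 387·14 = 5474 (mod 8901).
From x ≡ 5474 (mod 8901) write x = 5474 + 8901t. Substituting into x ≡ 13 (mod 17) gives 8901t ≡ 13 (mod 17), and since 10⁻¹ ≡ 12 (mod 17), t ≡ 3. Hence x ≡ 5474 + 8901·3 = 32177 (mod 151317).
From x ≡ 32177 (mod 151317) write x = 32177 + 151317t. Substituting into x ≡ 5 (mod 47) gives 151317t ≡ 23 (mod 47), and since 24⁻¹ ≡ 2 (mod 47), t ≡ 46. Hence x ≡ 32177 + 151317·46 = 6992759 (mod 7111899).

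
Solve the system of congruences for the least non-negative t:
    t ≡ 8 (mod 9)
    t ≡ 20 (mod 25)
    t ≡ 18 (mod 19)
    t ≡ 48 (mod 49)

201095

The moduli are pairwise coprime; N = 9·25·19·49 = 209475.
N/9 = 23275; 23275 ≡ 1 (mod 9), inverse 1.
N/25 = 8379; 8379 ≡ 4 (mod 25); 4·19 ≡ 1, so inverse 19.
N/19 = 11025; 11025 ≡ 5 (mod 19); 5·4 ≡ 1, so inverse 4.
N/49 = 4275; 4275 ≡ 12 (mod 49); 12·45 ≡ 1, so inverse 45.
t ≡ 8·23275·1 + 20·8379·19 + 18·11025·4 + 48·4275·45 = 13398020.
13398020 mod 209475 = 201095.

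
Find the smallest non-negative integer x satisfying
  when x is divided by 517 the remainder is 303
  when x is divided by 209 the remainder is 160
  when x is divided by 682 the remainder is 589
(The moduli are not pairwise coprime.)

347727

gcd(517, 209) = 11 and 11 | (160 − 303), so the pair is consistent; merging gives x ≡ 3922 (mod 9823), where 9823 = lcm(517, 209).
gcd(9823, 682) = 11 and 11 | (589 − 3922), so the pair is consistent; merging gives x ≡ 347727 (mod 609026), where 609026 = lcm(9823, 682).
The solution is unique modulo lcm(517, 209, 682) = 609026.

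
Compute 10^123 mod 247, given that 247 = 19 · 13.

103

Mod 19: 10 ≡ 10; by Fermat, exponent reduces to 123 mod 18 = 15; 10^15 ≡ 8 (mod 19).
Mod 13: 10 ≡ 10; by Fermat, exponent reduces to 123 mod 12 = 3; 10^3 ≡ 12 (mod 13).
Combine by CRT: x ≡ 8 (mod 19), x ≡ 12 (mod 13) ⇒ x ≡ 103 (mod 247).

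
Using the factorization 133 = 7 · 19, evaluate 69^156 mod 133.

1

Mod 7: 69 ≡ 6; since 6 | 156, by Fermat 6^156 ≡ 1 (mod 7).
Mod 19: 69 ≡ 12; by Fermat, exponent reduces to 156 mod 18 = 12; 12^12 ≡ 1 (mod 19).
Combine by CRT: x ≡ 1 (mod 7), x ≡ 1 (mod 19) ⇒ x ≡ 1 (mod 133).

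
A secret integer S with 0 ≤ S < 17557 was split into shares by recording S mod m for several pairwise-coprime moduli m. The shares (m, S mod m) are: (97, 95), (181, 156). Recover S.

From S ≡ 95 (mod 97) write S = 95 + 97t. Substituting into S ≡ 156 (mod 181) gives 97t ≡ 61 (mod 181), and since 97⁻¹ ≡ 28 (mod 181), t ≡ 79. Hence S ≡ 95 + 97·79 = 7758 (mod 17557).

7758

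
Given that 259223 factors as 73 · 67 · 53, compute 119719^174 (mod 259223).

Mod 73: 119719 ≡ 72; by Fermat, exponent reduces to 174 mod 72 = 30; 72^30 ≡ 1 (mod 73).
Mod 67: 119719 ≡ 57; by Fermat, exponent reduces to 174 mod 66 = 42; 57^42 ≡ 9 (mod 67).
Mod 53: 119719 ≡ 45; by Fermat, exponent reduces to 174 mod 52 = 18; 45^18 ≡ 4 (mod 53).
Combine by CRT: x ≡ 1 (mod 73), x ≡ 9 (mod 67), x ≡ 4 (mod 53) ⇒ x ≡ 32705 (mod 259223).

32705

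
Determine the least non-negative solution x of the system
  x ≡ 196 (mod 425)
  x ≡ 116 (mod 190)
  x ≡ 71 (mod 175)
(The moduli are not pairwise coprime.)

46096

gcd(425, 190) = 5 and 5 | (116 − 196), so the pair is consistent; merging gives x ≡ 13796 (mod 16150), where 16150 = lcm(425, 190).
gcd(16150, 175) = 25 and 25 | (71 − 13796), so the pair is consistent; merging gives x ≡ 46096 (mod 113050), where 113050 = lcm(16150, 175).
The solution is unique modulo lcm(425, 190, 175) = 113050.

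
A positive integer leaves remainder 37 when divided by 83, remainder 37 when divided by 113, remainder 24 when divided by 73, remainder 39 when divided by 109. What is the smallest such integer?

22903555

The moduli are pairwise coprime; M = 83·113·73·109 = 74628703.
M/83 = 899141; 899141 ≡ 2 (mod 83); 2·42 ≡ 1, so inverse 42.
M/113 = 660431; 660431 ≡ 59 (mod 113); 59·23 ≡ 1, so inverse 23.
M/73 = 1022311; 1022311 ≡ 19 (mod 73); 19·50 ≡ 1, so inverse 50.
M/109 = 684667; 684667 ≡ 38 (mod 109); 38·66 ≡ 1, so inverse 66.
N ≡ 37·899141·42 + 37·660431·23 + 24·1022311·50 + 39·684667·66 = 4948397953.
4948397953 mod 74628703 = 22903555.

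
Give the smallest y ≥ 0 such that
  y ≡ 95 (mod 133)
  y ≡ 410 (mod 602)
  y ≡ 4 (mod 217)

72048

gcd(133, 602) = 7 and 7 | (410 − 95), so the pair is consistent; merging gives y ≡ 3420 (mod 11438), where 11438 = lcm(133, 602).
gcd(11438, 217) = 7 and 7 | (4 − 3420), so the pair is consistent; merging gives y ≡ 72048 (mod 354578), where 354578 = lcm(11438, 217).
The solution is unique modulo lcm(133, 602, 217) = 354578.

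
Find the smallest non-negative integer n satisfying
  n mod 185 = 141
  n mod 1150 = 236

34736

Combine the congruences pairwise.
gcd(185, 1150) = 5 and 5 | (236 − 141), so the pair is consistent; merging gives n ≡ 34736 (mod 42550), where 42550 = lcm(185, 1150).
The solution is unique modulo lcm(185, 1150) = 42550.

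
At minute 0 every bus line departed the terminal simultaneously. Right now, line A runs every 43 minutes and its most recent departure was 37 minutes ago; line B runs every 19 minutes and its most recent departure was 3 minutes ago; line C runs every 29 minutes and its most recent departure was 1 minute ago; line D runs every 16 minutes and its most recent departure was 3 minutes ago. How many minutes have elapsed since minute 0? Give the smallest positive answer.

195171

The moduli are pairwise coprime; N = 43·19·29·16 = 379088.
N/43 = 8816; 8816 ≡ 1 (mod 43), inverse 1.
N/19 = 19952; 19952 ≡ 2 (mod 19); 2·10 ≡ 1, so inverse 10.
N/29 = 13072; 13072 ≡ 22 (mod 29); 22·4 ≡ 1, so inverse 4.
N/16 = 23693; 23693 ≡ 13 (mod 16); 13·5 ≡ 1, so inverse 5.
t ≡ 37·8816·1 + 3·19952·10 + 1·13072·4 + 3·23693·5 = 1332435.
1332435 mod 379088 = 195171.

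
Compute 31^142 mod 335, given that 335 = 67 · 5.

Mod 67: 31 ≡ 31; by Fermat, exponent reduces to 142 mod 66 = 10; 31^10 ≡ 55 (mod 67).
Mod 5: 31 ≡ 1; by Fermat, exponent reduces to 142 mod 4 = 2; 1^2 ≡ 1 (mod 5).
Combine by CRT: x ≡ 55 (mod 67), x ≡ 1 (mod 5) ⇒ x ≡ 256 (mod 335).

256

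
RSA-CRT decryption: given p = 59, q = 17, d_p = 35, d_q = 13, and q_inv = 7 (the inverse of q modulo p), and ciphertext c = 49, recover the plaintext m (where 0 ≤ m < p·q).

835

m₁ = c^(d_p) mod p: c ≡ 49 (mod 59), and 49^35 mod 59 = 9.
m₂ = c^(d_q) mod q: c ≡ 15 (mod 17), and 15^13 mod 17 = 2.
h = q_inv·(m₁ − m₂) mod p = 7·(9 − 2) mod 59 = 49.
m = m₂ + h·q = 2 + 49·17 = 835.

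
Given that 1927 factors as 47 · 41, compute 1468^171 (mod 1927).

Mod 47: 1468 ≡ 11; by Fermat, exponent reduces to 171 mod 46 = 33; 11^33 ≡ 5 (mod 47).
Mod 41: 1468 ≡ 33; by Fermat, exponent reduces to 171 mod 40 = 11; 33^11 ≡ 8 (mod 41).
Combine by CRT: x ≡ 5 (mod 47), x ≡ 8 (mod 41) ⇒ x ≡ 992 (mod 1927).

992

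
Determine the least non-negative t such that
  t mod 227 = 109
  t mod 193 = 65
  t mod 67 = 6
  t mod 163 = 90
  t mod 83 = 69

From t ≡ 109 (mod 227) write t = 109 + 227s. Substituting into t ≡ 65 (mod 193) gives 227s ≡ 149 (mod 193), and since 34⁻¹ ≡ 176 (mod 193), s ≡ 169. Hence t ≡ 109 + 227·169 = 38472 (mod 43811).
From t ≡ 38472 (mod 43811) write t = 38472 + 43811s. Substituting into t ≡ 6 (mod 67) gives 43811s ≡ 59 (mod 67), and since 60⁻¹ ≡ 19 (mod 67), s ≡ 49. Hence t ≡ 38472 + 43811·49 = 2185211 (mod 2935337).
From t ≡ 2185211 (mod 2935337) write t = 2185211 + 2935337s. Substituting into t ≡ 90 (mod 163) gives 2935337s ≡ 57 (mod 163), and since 33⁻¹ ≡ 84 (mod 163), s ≡ 61. Hence t ≡ 2185211 + 2935337·61 = 181240768 (mod 478459931).
From t ≡ 181240768 (mod 478459931) write t = 181240768 + 478459931s. Substituting into t ≡ 69 (mod 83) gives 478459931s ≡ 10 (mod 83), and since 40⁻¹ ≡ 27 (mod 83), s ≡ 21. Hence t ≡ 181240768 + 478459931·21 = 10228899319 (mod 39712174273).

10228899319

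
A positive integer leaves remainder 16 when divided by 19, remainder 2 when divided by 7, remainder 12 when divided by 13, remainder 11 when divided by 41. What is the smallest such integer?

62659

From m ≡ 16 (mod 19) write m = 16 + 19t. Substituting into m ≡ 2 (mod 7) gives 19t ≡ 0 (mod 7), and since 5⁻¹ ≡ 3 (mod 7), t ≡ 0. Hence m ≡ 16 + 19·0 = 16 (mod 133).
From m ≡ 16 (mod 133) write m = 16 + 133t. Substituting into m ≡ 12 (mod 13) gives 133t ≡ 9 (mod 13), and since 3⁻¹ ≡ 9 (mod 13), t ≡ 3. Hence m ≡ 16 + 133·3 = 415 (mod 1729).
From m ≡ 415 (mod 1729) write m = 415 + 1729t. Substituting into m ≡ 11 (mod 41) gives 1729t ≡ 6 (mod 41), and since 7⁻¹ ≡ 6 (mod 41), t ≡ 36. Hence m ≡ 415 + 1729·36 = 62659 (mod 70889).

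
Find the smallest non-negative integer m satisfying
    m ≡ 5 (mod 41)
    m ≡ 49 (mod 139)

From m ≡ 5 (mod 41) write m = 5 + 41t. Substituting into m ≡ 49 (mod 139) gives 41t ≡ 44 (mod 139), and since 41⁻¹ ≡ 78 (mod 139), t ≡ 96. Hence m ≡ 5 + 41·96 = 3941 (mod 5699).

3941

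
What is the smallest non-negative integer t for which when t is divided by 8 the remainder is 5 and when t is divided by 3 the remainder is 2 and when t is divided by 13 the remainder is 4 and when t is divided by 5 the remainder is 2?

797

The moduli are pairwise coprime; N = 8·3·13·5 = 1560.
N/8 = 195; 195 ≡ 3 (mod 8); 3·3 ≡ 1, so inverse 3.
N/3 = 520; 520 ≡ 1 (mod 3), inverse 1.
N/13 = 120; 120 ≡ 3 (mod 13); 3·9 ≡ 1, so inverse 9.
N/5 = 312; 312 ≡ 2 (mod 5); 2·3 ≡ 1, so inverse 3.
t ≡ 5·195·3 + 2·520·1 + 4·120·9 + 2·312·3 = 10157.
10157 mod 1560 = 797.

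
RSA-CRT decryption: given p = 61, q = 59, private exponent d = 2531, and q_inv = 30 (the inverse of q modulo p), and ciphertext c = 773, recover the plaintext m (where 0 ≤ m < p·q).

d_p = d mod (p−1) = 2531 mod 60 = 11; d_q = d mod (q−1) = 37.
m₁ = c^(d_p) mod p: c ≡ 41 (mod 61), and 41^11 mod 61 = 41.
m₂ = c^(d_q) mod q: c ≡ 6 (mod 59), and 6^37 mod 59 = 55.
h = q_inv·(m₁ − m₂) mod p = 30·(41 − 55) mod 61 = 7.
m = m₂ + h·q = 55 + 7·59 = 468.

468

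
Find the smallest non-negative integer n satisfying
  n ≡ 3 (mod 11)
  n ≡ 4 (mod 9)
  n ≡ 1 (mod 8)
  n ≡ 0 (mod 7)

553

The moduli are pairwise coprime; M = 11·9·8·7 = 5544.
M/11 = 504; 504 ≡ 9 (mod 11); 9·5 ≡ 1, so inverse 5.
M/9 = 616; 616 ≡ 4 (mod 9); 4·7 ≡ 1, so inverse 7.
M/8 = 693; 693 ≡ 5 (mod 8); 5·5 ≡ 1, so inverse 5.
M/7 = 792; 792 ≡ 1 (mod 7), inverse 1.
n ≡ 3·504·5 + 4·616·7 + 1·693·5 + 0·792·1 = 28273.
28273 mod 5544 = 553.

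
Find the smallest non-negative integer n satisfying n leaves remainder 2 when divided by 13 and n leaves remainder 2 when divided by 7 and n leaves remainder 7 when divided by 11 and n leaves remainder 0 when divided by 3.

2823

The moduli are pairwise coprime; M = 13·7·11·3 = 3003.
M/13 = 231; 231 ≡ 10 (mod 13); 10·4 ≡ 1, so inverse 4.
M/7 = 429; 429 ≡ 2 (mod 7); 2·4 ≡ 1, so inverse 4.
M/11 = 273; 273 ≡ 9 (mod 11); 9·5 ≡ 1, so inverse 5.
M/3 = 1001; 1001 ≡ 2 (mod 3); 2·2 ≡ 1, so inverse 2.
n ≡ 2·231·4 + 2·429·4 + 7·273·5 + 0·1001·2 = 14835.
14835 mod 3003 = 2823.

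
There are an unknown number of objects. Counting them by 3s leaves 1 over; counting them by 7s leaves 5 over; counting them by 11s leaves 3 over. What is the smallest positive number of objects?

The moduli are pairwise coprime; M = 3·7·11 = 231.
M/3 = 77; 77 ≡ 2 (mod 3); 2·2 ≡ 1, so inverse 2.
M/7 = 33; 33 ≡ 5 (mod 7); 5·3 ≡ 1, so inverse 3.
M/11 = 21; 21 ≡ 10 (mod 11); 10·10 ≡ 1, so inverse 10.
N ≡ 1·77·2 + 5·33·3 + 3·21·10 = 1279.
1279 mod 231 = 124.

124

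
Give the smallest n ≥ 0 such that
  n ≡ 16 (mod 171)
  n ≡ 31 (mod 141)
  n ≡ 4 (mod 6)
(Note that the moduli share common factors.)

4120

Combine the congruences pairwise.
gcd(171, 141) = 3 and 3 | (31 − 16), so the pair is consistent; merging gives n ≡ 4120 (mod 8037), where 8037 = lcm(171, 141).
gcd(8037, 6) = 3 and 3 | (4 − 4120), so the pair is consistent; merging gives n ≡ 4120 (mod 16074), where 16074 = lcm(8037, 6).
The solution is unique modulo lcm(171, 141, 6) = 16074.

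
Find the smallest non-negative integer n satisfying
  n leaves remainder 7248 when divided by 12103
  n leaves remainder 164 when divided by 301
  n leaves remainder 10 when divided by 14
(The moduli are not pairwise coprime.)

612398

Combine the congruences pairwise.
gcd(12103, 301) = 7 and 7 | (164 − 7248), so the pair is consistent; merging gives n ≡ 91969 (mod 520429), where 520429 = lcm(12103, 301).
gcd(520429, 14) = 7 and 7 | (10 − 91969), so the pair is consistent; merging gives n ≡ 612398 (mod 1040858), where 1040858 = lcm(520429, 14).
The solution is unique modulo lcm(12103, 301, 14) = 1040858.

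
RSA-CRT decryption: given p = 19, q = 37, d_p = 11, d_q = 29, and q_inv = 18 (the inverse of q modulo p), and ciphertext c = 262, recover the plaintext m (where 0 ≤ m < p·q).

m₁ = c^(d_p) mod p: c ≡ 15 (mod 19), and 15^11 mod 19 = 3.
m₂ = c^(d_q) mod q: c ≡ 3 (mod 37), and 3^29 mod 37 = 28.
h = q_inv·(m₁ − m₂) mod p = 18·(3 − 28) mod 19 = 6.
m = m₂ + h·q = 28 + 6·37 = 250.

250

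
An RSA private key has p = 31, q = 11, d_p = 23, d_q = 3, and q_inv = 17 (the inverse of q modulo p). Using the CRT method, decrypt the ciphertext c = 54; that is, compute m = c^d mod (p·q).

263

m₁ = c^(d_p) mod p: c ≡ 23 (mod 31), and 23^23 mod 31 = 15.
m₂ = c^(d_q) mod q: c ≡ 10 (mod 11), and 10^3 mod 11 = 10.
h = q_inv·(m₁ − m₂) mod p = 17·(15 − 10) mod 31 = 23.
m = m₂ + h·q = 10 + 23·11 = 263.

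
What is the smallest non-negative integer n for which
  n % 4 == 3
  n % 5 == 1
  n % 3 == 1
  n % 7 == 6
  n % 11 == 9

3331

The moduli are pairwise coprime; M = 4·5·3·7·11 = 4620.
M/4 = 1155; 1155 ≡ 3 (mod 4); 3·3 ≡ 1, so inverse 3.
M/5 = 924; 924 ≡ 4 (mod 5); 4·4 ≡ 1, so inverse 4.
M/3 = 1540; 1540 ≡ 1 (mod 3), inverse 1.
M/7 = 660; 660 ≡ 2 (mod 7); 2·4 ≡ 1, so inverse 4.
M/11 = 420; 420 ≡ 2 (mod 11); 2·6 ≡ 1, so inverse 6.
n ≡ 3·1155·3 + 1·924·4 + 1·1540·1 + 6·660·4 + 9·420·6 = 54151.
54151 mod 4620 = 3331.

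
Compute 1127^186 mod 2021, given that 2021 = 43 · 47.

Mod 43: 1127 ≡ 9; by Fermat, exponent reduces to 186 mod 42 = 18; 9^18 ≡ 21 (mod 43).
Mod 47: 1127 ≡ 46; by Fermat, exponent reduces to 186 mod 46 = 2; 46^2 ≡ 1 (mod 47).
Combine by CRT: x ≡ 21 (mod 43), x ≡ 1 (mod 47) ⇒ x ≡ 236 (mod 2021).

236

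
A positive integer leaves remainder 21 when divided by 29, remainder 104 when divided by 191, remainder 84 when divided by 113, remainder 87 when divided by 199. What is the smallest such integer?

From x ≡ 21 (mod 29) write x = 21 + 29t. Substituting into x ≡ 104 (mod 191) gives 29t ≡ 83 (mod 191), and since 29⁻¹ ≡ 112 (mod 191), t ≡ 128. Hence x ≡ 21 + 29·128 = 3733 (mod 5539).
From x ≡ 3733 (mod 5539) write x = 3733 + 5539t. Substituting into x ≡ 84 (mod 113) gives 5539t ≡ 80 (mod 113), and since 2⁻¹ ≡ 57 (mod 113), t ≡ 40. Hence x ≡ 3733 + 5539·40 = 225293 (mod 625907).
From x ≡ 225293 (mod 625907) write x = 225293 + 625907t. Substituting into x ≡ 87 (mod 199) gives 625907t ≡ 62 (mod 199), and since 52⁻¹ ≡ 111 (mod 199), t ≡ 116. Hence x ≡ 225293 + 625907·116 = 72830505 (mod 124555493).

72830505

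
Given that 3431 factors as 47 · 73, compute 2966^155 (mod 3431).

Mod 47: 2966 ≡ 5; by Fermat, exponent reduces to 155 mod 46 = 17; 5^17 ≡ 38 (mod 47).
Mod 73: 2966 ≡ 46; by Fermat, exponent reduces to 155 mod 72 = 11; 46^11 ≡ 27 (mod 73).
Combine by CRT: x ≡ 38 (mod 47), x ≡ 27 (mod 73) ⇒ x ≡ 3093 (mod 3431).

3093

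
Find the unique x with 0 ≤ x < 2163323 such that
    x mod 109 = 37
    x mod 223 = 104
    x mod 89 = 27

1275664

Combine the congruences pairwise.
From x ≡ 37 (mod 109) write x = 37 + 109t. Substituting into x ≡ 104 (mod 223) gives 109t ≡ 67 (mod 223), and since 109⁻¹ ≡ 178 (mod 223), t ≡ 107. Hence x ≡ 37 + 109·107 = 11700 (mod 24307).
From x ≡ 11700 (mod 24307) write x = 11700 + 24307t. Substituting into x ≡ 27 (mod 89) gives 24307t ≡ 75 (mod 89), and since 10⁻¹ ≡ 9 (mod 89), t ≡ 52. Hence x ≡ 11700 + 24307·52 = 1275664 (mod 2163323).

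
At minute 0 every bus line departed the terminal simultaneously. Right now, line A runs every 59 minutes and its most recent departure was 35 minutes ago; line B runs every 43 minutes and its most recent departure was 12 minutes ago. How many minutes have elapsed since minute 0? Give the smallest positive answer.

743

Combine the congruences pairwise.
From t ≡ 35 (mod 59) write t = 35 + 59s. Substituting into t ≡ 12 (mod 43) gives 59s ≡ 20 (mod 43), and since 16⁻¹ ≡ 35 (mod 43), s ≡ 12. Hence t ≡ 35 + 59·12 = 743 (mod 2537).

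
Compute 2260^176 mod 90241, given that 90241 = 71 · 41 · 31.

Mod 71: 2260 ≡ 59; by Fermat, exponent reduces to 176 mod 70 = 36; 59^36 ≡ 12 (mod 71).
Mod 41: 2260 ≡ 5; by Fermat, exponent reduces to 176 mod 40 = 16; 5^16 ≡ 37 (mod 41).
Mod 31: 2260 ≡ 28; by Fermat, exponent reduces to 176 mod 30 = 26; 28^26 ≡ 18 (mod 31).
Combine by CRT: x ≡ 12 (mod 71), x ≡ 37 (mod 41), x ≡ 18 (mod 31) ⇒ x ≡ 31607 (mod 90241).

31607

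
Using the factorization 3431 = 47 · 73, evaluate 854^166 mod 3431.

1560

Mod 47: 854 ≡ 8; by Fermat, exponent reduces to 166 mod 46 = 28; 8^28 ≡ 9 (mod 47).
Mod 73: 854 ≡ 51; by Fermat, exponent reduces to 166 mod 72 = 22; 51^22 ≡ 27 (mod 73).
Combine by CRT: x ≡ 9 (mod 47), x ≡ 27 (mod 73) ⇒ x ≡ 1560 (mod 3431).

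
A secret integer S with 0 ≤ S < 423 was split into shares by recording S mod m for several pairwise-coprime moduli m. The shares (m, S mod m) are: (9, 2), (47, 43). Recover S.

Combine the congruences pairwise.
From S ≡ 2 (mod 9) write S = 2 + 9t. Substituting into S ≡ 43 (mod 47) gives 9t ≡ 41 (mod 47), and since 9⁻¹ ≡ 21 (mod 47), t ≡ 15. Hence S ≡ 2 + 9·15 = 137 (mod 423).

137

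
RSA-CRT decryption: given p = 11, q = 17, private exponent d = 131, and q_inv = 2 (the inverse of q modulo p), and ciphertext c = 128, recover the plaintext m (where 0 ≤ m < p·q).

117

d_p = d mod (p−1) = 131 mod 10 = 1; d_q = d mod (q−1) = 3.
m₁ = c^(d_p) mod p: c ≡ 7 (mod 11), and 7^1 mod 11 = 7.
m₂ = c^(d_q) mod q: c ≡ 9 (mod 17), and 9^3 mod 17 = 15.
h = q_inv·(m₁ − m₂) mod p = 2·(7 − 15) mod 11 = 6.
m = m₂ + h·q = 15 + 6·17 = 117.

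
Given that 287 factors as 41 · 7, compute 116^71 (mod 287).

268

Mod 41: 116 ≡ 34; by Fermat, exponent reduces to 71 mod 40 = 31; 34^31 ≡ 22 (mod 41).
Mod 7: 116 ≡ 4; by Fermat, exponent reduces to 71 mod 6 = 5; 4^5 ≡ 2 (mod 7).
Combine by CRT: x ≡ 22 (mod 41), x ≡ 2 (mod 7) ⇒ x ≡ 268 (mod 287).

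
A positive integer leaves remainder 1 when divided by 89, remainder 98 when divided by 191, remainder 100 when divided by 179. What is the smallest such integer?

1065687

The moduli are pairwise coprime; N = 89·191·179 = 3042821.
N/89 = 34189; 34189 ≡ 13 (mod 89); 13·48 ≡ 1, so inverse 48.
N/191 = 15931; 15931 ≡ 78 (mod 191); 78·120 ≡ 1, so inverse 120.
N/179 = 16999; 16999 ≡ 173 (mod 179); 173·149 ≡ 1, so inverse 149.
a ≡ 1·34189·48 + 98·15931·120 + 100·16999·149 = 442274732.
442274732 mod 3042821 = 1065687.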